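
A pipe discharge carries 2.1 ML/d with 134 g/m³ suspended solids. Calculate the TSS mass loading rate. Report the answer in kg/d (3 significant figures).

281 kg/d

2.1 ML/d = 0.02431 m³/s.
Mass flux = Q·C = 0.02431 m³/s × 134 g/m³ = 3.257 g/s.
= 3.257 g/s × 86.4 = 281.4 kg/d.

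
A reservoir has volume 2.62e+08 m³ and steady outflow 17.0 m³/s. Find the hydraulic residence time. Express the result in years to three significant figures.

0.488 yr

Q = 17.0 m³/s × 3.156e+07 s/yr = 5.365e+08 m³/yr.
Hydraulic residence time τ = V/Q = 2.62e+08/5.365e+08 = 0.4884 yr.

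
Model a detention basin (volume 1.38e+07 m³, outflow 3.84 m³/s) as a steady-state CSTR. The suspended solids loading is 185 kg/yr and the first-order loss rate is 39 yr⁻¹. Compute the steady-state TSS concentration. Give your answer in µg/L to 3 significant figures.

Outflow Q = 3.84 m³/s × 3.156e+07 s/yr = 1.212e+08 m³/yr.
Steady-state CSTR mass balance: W = Q·C + k·V·C, so C = W/(Q + kV).
Q + kV = 1.212e+08 + 39·1.38e+07 = 6.594e+08 m³/yr.
C = 185/6.594e+08 = 2.806e-07 kg/m³ = 0.0002806 mg/L = 0.2806 µg/L.

0.281 µg/L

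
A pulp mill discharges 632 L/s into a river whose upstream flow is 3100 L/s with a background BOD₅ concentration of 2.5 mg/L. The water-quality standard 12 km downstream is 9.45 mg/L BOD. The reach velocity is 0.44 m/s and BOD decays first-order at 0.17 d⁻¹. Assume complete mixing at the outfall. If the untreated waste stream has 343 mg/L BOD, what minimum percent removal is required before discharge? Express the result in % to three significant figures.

632 L/s = 0.632 m³/s.
3100 L/s = 3.1 m³/s.
Travel time to the compliance point: t = 1.2e+04/0.44 = 2.727e+04 s = 0.3157 d; decay factor exp(−0.17·0.3157) = 0.9478.
So the concentration just after mixing may be at most 9.45/0.9478 = 9.971 mg/L.
Mass balance: 9.971·3.732 = 0.632·Cₑ + 3.1·2.5.
Cₑ = (37.21 − 7.75) / 0.632 = 46.62 mg/L.
Required removal = 1 − 46.62/343 = 86.41 %.

86.4 %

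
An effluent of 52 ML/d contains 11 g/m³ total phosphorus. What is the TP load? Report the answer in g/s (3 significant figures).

52 ML/d = 0.6019 m³/s.
Mass flux = Q·C = 0.6019 m³/s × 11 g/m³ = 6.62 g/s.

6.62 g/s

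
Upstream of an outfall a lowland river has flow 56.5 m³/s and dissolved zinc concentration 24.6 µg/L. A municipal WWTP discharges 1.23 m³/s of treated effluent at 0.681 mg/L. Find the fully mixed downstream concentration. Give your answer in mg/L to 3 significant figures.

24.6 µg/L = 0.0246 mg/L.
Flow-weighted mixing gives C = (1.23·0.681 + 56.5·0.0246) / (1.23 + 56.5) = 2.228/57.73 = 0.03859 mg/L.

0.0386 mg/L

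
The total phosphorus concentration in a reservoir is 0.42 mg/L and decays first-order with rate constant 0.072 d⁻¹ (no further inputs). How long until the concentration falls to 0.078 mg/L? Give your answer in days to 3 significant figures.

t = ln(C₀/C)/k = ln(0.42/0.078)/0.072 = 1.684/0.072 = 23.38 d.

23.4 d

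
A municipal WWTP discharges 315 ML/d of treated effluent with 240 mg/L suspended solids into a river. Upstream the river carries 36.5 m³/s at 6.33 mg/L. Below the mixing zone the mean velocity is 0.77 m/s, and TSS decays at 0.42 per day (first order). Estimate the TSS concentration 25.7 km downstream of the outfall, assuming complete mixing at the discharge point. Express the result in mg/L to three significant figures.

23.4 mg/L

315 ML/d = 3.646 m³/s.
After complete mixing, C₀ = (3.646·240 + 36.5·6.33) / 40.15 = 27.55 mg/L.
Travel time t = 2.57e+04 m / 0.77 m/s = 3.338e+04 s = 0.3863 d.
C = 27.55·exp(−0.42·0.3863) = 27.55·0.8502 = 23.42 mg/L.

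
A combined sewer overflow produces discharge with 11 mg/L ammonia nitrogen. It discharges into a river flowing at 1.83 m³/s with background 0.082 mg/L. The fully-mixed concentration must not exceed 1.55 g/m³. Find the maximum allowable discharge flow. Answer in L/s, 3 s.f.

Mass balance at complete mixing: C_std·(Q_w + Q_r) = Q_w·C_e + Q_r·C_b.
Rearranging, Q_w = Q_r·(C_std − C_b)/(C_e − C_std) = 1.83·(1.55 − 0.082) / (11 − 1.55) = 0.2843 m³/s.
= 284.3 L/s.

284 L/s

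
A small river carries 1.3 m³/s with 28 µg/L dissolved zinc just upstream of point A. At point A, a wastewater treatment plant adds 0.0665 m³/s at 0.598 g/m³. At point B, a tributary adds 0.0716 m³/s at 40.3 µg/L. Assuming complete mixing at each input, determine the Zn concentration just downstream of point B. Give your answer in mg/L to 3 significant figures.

0.0550 mg/L

28 µg/L = 0.028 mg/L.
After input A: C = (1.3·0.028 + 0.0665·0.598) / 1.367 = 0.05574 mg/L.
40.3 µg/L = 0.0403 mg/L.
After input B: C = (1.367·0.05574 + 0.0716·0.0403) / 1.438 = 0.05497 mg/L.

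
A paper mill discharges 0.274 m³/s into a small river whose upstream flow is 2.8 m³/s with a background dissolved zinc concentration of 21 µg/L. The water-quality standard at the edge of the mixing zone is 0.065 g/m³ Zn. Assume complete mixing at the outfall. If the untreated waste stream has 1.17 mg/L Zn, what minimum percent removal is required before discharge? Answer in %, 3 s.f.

21 µg/L = 0.021 mg/L.
Mass balance: 0.065·3.074 = 0.274·Cₑ + 2.8·0.021.
Cₑ = (0.1998 − 0.0588) / 0.274 = 0.5146 mg/L.
Required removal = 1 − 0.5146/1.17 = 56.01 %.

56.0 %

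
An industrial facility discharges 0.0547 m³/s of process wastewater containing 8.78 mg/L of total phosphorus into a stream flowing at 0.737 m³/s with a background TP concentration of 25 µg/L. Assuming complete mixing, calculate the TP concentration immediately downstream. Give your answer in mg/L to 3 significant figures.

0.630 mg/L

25 µg/L = 0.025 mg/L.
Flow-weighted mixing gives C = (0.0547·8.78 + 0.737·0.025) / (0.0547 + 0.737) = 0.4987/0.7917 = 0.6299 mg/L.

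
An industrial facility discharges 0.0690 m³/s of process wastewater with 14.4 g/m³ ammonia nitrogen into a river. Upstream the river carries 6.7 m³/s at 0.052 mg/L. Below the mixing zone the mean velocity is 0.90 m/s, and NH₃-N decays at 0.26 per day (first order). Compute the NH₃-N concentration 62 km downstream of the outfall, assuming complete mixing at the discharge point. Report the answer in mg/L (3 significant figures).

0.161 mg/L

After complete mixing, C₀ = (0.069·14.4 + 6.7·0.052) / 6.769 = 0.1983 mg/L.
Travel time t = 6.2e+04 m / 0.90 m/s = 6.889e+04 s = 0.7973 d.
C = 0.1983·exp(−0.26·0.7973) = 0.1983·0.8128 = 0.1611 mg/L.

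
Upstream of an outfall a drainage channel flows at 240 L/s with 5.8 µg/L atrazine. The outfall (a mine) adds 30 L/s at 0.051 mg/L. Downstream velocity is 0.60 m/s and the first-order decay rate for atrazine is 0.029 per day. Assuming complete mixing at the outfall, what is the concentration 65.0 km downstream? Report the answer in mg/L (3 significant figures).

30 L/s = 0.03 m³/s.
240 L/s = 0.24 m³/s.
5.8 µg/L = 0.0058 mg/L.
After complete mixing, C₀ = (0.03·0.051 + 0.24·0.0058) / 0.27 = 0.01082 mg/L.
Travel time t = 6.5e+04 m / 0.60 m/s = 1.083e+05 s = 1.254 d.
C = 0.01082·exp(−0.029·1.254) = 0.01082·0.9643 = 0.01044 mg/L.

0.0104 mg/L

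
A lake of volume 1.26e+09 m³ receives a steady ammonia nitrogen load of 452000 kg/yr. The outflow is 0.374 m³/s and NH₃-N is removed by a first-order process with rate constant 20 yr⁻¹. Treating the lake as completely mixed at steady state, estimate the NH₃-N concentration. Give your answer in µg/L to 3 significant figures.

Outflow Q = 0.374 m³/s × 3.156e+07 s/yr = 1.18e+07 m³/yr.
Steady-state CSTR mass balance: W = Q·C + k·V·C, so C = W/(Q + kV).
Q + kV = 1.18e+07 + 20·1.26e+09 = 2.521e+10 m³/yr.
C = 452000/2.521e+10 = 1.793e-05 kg/m³ = 0.01793 mg/L = 17.93 µg/L.

17.9 µg/L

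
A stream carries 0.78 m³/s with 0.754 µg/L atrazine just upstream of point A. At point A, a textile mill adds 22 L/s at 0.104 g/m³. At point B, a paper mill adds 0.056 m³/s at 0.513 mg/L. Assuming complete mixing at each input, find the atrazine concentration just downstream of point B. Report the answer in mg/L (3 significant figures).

0.0368 mg/L

0.754 µg/L = 0.000754 mg/L.
22 L/s = 0.022 m³/s.
After input A: C = (0.78·0.000754 + 0.022·0.104) / 0.802 = 0.003586 mg/L.
After input B: C = (0.802·0.003586 + 0.056·0.513) / 0.858 = 0.03683 mg/L.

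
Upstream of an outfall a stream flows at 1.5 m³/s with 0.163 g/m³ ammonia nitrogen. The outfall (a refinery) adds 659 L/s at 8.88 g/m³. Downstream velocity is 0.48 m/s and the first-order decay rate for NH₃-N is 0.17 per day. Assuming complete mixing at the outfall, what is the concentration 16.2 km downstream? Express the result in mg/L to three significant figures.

659 L/s = 0.659 m³/s.
After complete mixing, C₀ = (0.659·8.88 + 1.5·0.163) / 2.159 = 2.824 mg/L.
Travel time t = 1.62e+04 m / 0.48 m/s = 3.375e+04 s = 0.3906 d.
C = 2.824·exp(−0.17·0.3906) = 2.824·0.9358 = 2.642 mg/L.

2.64 mg/L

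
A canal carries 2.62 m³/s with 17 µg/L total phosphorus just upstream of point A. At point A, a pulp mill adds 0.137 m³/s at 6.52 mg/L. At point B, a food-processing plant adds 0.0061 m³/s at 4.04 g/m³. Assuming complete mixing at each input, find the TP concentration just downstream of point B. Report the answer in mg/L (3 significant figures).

0.348 mg/L

17 µg/L = 0.017 mg/L.
After input A: C = (2.62·0.017 + 0.137·6.52) / 2.757 = 0.3401 mg/L.
After input B: C = (2.757·0.3401 + 0.0061·4.04) / 2.763 = 0.3483 mg/L.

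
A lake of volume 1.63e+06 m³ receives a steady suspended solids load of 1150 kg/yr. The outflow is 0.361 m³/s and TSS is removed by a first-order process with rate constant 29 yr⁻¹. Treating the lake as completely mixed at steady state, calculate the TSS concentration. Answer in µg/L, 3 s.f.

19.6 µg/L

Outflow Q = 0.361 m³/s × 3.156e+07 s/yr = 1.139e+07 m³/yr.
Steady-state CSTR mass balance: W = Q·C + k·V·C, so C = W/(Q + kV).
Q + kV = 1.139e+07 + 29·1.63e+06 = 5.866e+07 m³/yr.
C = 1150/5.866e+07 = 1.96e-05 kg/m³ = 0.0196 mg/L = 19.6 µg/L.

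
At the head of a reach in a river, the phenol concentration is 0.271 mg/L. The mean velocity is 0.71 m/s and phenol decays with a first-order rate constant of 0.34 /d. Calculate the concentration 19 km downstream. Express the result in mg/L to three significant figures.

0.244 mg/L

Travel time t = 19 km / 0.71 m/s = 1.9e+04/0.71 = 2.676e+04 s = 0.3097 d.
First-order decay: C = 0.271·exp(−0.34·0.3097) = 0.271·0.9 = 0.2439 mg/L.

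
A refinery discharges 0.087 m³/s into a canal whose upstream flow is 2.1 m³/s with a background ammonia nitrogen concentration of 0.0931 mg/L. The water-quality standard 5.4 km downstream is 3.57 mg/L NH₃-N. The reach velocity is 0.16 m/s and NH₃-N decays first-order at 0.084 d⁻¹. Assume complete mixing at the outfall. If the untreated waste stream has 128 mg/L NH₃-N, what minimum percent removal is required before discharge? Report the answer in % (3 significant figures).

Travel time to the compliance point: t = 5400/0.16 = 3.375e+04 s = 0.3906 d; decay factor exp(−0.084·0.3906) = 0.9677.
So the concentration just after mixing may be at most 3.57/0.9677 = 3.689 mg/L.
Mass balance: 3.689·2.187 = 0.087·Cₑ + 2.1·0.0931.
Cₑ = (8.068 − 0.1955) / 0.087 = 90.49 mg/L.
Required removal = 1 − 90.49/128 = 29.31 %.

29.3 %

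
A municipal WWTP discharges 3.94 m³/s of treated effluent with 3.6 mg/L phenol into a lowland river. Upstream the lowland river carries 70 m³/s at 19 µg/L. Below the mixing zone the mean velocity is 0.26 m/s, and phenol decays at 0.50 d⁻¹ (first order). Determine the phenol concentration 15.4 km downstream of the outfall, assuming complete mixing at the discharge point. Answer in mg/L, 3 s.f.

19 µg/L = 0.019 mg/L.
After complete mixing, C₀ = (3.94·3.6 + 70·0.019) / 73.94 = 0.2098 mg/L.
Travel time t = 1.54e+04 m / 0.26 m/s = 5.923e+04 s = 0.6855 d.
C = 0.2098·exp(−0.50·0.6855) = 0.2098·0.7098 = 0.1489 mg/L.

0.149 mg/L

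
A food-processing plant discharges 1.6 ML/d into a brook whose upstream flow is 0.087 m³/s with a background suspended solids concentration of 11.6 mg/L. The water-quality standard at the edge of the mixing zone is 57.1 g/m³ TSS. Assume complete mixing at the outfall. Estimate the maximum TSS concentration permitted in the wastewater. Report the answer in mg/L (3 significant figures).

271 mg/L

1.6 ML/d = 0.01852 m³/s.
Mass balance: 57.1·0.1055 = 0.01852·Cₑ + 0.087·11.6.
Cₑ = (6.025 − 1.009) / 0.01852 = 270.9 mg/L.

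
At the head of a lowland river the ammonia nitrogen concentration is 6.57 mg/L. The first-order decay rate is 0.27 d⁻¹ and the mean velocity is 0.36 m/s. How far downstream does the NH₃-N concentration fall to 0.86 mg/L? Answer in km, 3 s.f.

234 km

From C = C₀·e^(−kt), t = ln(C₀/C)/k = ln(6.57/0.86)/0.27 = 2.033/0.27 = 7.531 d.
Distance = v·t = 0.36 m/s × 6.507e+05 s = 2.342e+05 m = 234.2 km.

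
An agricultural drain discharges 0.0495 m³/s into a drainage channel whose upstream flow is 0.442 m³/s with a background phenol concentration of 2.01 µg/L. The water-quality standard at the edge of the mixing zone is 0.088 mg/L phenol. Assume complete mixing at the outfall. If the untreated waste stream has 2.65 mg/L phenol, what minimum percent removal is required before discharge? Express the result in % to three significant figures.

67.7 %

2.01 µg/L = 0.00201 mg/L.
Mass balance: 0.088·0.4915 = 0.0495·Cₑ + 0.442·0.00201.
Cₑ = (0.04325 − 0.0008884) / 0.0495 = 0.8558 mg/L.
Required removal = 1 − 0.8558/2.65 = 67.7 %.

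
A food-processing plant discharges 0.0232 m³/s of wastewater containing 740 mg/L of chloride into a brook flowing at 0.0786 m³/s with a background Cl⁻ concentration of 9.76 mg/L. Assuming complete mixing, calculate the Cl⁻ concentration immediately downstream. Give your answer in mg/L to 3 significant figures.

Conservation of mass across the mixing zone: C = (0.0232·740 + 0.0786·9.76) / (0.0232 + 0.0786) = 17.94/0.1018 = 176.2 mg/L.

176 mg/L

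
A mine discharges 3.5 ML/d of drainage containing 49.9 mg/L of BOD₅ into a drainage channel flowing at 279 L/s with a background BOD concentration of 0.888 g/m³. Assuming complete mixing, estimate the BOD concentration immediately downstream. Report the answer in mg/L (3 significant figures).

7.10 mg/L

3.5 ML/d = 0.04051 m³/s.
279 L/s = 0.279 m³/s.
By mass balance at complete mixing, C = (0.04051·49.9 + 0.279·0.888) / (0.04051 + 0.279) = 2.269/0.3195 = 7.102 mg/L.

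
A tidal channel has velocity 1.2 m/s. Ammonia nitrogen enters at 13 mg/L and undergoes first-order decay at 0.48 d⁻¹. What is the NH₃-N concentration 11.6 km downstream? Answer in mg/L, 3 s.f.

Travel time t = 11.6 km / 1.2 m/s = 1.16e+04/1.2 = 9667 s = 0.1119 d.
First-order decay: C = 13·exp(−0.48·0.1119) = 13·0.9477 = 12.32 mg/L.

12.3 mg/L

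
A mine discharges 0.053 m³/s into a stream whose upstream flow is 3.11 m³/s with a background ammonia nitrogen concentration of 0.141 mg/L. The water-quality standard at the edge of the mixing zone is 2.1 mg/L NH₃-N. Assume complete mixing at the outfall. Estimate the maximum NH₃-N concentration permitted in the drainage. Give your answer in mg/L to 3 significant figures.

117 mg/L

Mass balance: 2.1·3.163 = 0.053·Cₑ + 3.11·0.141.
Cₑ = (6.642 − 0.4385) / 0.053 = 117.1 mg/L.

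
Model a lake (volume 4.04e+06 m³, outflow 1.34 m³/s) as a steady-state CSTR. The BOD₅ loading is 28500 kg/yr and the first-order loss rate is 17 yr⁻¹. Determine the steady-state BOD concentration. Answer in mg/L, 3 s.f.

0.257 mg/L

Outflow Q = 1.34 m³/s × 3.156e+07 s/yr = 4.229e+07 m³/yr.
Steady-state CSTR mass balance: W = Q·C + k·V·C, so C = W/(Q + kV).
Q + kV = 4.229e+07 + 17·4.04e+06 = 1.11e+08 m³/yr.
C = 28500/1.11e+08 = 0.0002568 kg/m³ = 0.2568 mg/L.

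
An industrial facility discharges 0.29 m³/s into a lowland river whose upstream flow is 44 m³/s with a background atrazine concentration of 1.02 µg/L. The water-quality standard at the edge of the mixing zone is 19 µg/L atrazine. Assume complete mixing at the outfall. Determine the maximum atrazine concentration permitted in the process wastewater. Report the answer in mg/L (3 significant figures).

1.02 µg/L = 0.00102 mg/L.
19 µg/L = 0.019 mg/L.
Mass balance: 0.019·44.29 = 0.29·Cₑ + 44·0.00102.
Cₑ = (0.8415 − 0.04488) / 0.29 = 2.747 mg/L.

2.75 mg/L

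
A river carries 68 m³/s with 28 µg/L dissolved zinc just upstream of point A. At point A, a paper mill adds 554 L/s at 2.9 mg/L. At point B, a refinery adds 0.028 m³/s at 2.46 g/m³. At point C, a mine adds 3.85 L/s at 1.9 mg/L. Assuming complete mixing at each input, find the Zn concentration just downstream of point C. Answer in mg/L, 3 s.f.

0.0523 mg/L

28 µg/L = 0.028 mg/L.
554 L/s = 0.554 m³/s.
After input A: C = (68·0.028 + 0.554·2.9) / 68.55 = 0.05121 mg/L.
After input B: C = (68.55·0.05121 + 0.028·2.46) / 68.58 = 0.05219 mg/L.
3.85 L/s = 0.00385 m³/s.
After input C: C = (68.58·0.05219 + 0.00385·1.9) / 68.59 = 0.0523 mg/L.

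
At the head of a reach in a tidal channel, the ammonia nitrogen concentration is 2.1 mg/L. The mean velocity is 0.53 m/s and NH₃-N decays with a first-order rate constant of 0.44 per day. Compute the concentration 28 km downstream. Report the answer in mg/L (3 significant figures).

1.60 mg/L

Travel time t = 28 km / 0.53 m/s = 2.8e+04/0.53 = 5.283e+04 s = 0.6115 d.
First-order decay: C = 2.1·exp(−0.44·0.6115) = 2.1·0.7641 = 1.605 mg/L.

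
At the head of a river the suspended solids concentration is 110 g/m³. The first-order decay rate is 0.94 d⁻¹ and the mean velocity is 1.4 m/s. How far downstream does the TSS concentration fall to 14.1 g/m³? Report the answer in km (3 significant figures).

From C = C₀·e^(−kt), t = ln(C₀/C)/k = ln(110/14.1)/0.94 = 2.054/0.94 = 2.185 d.
Distance = v·t = 1.4 m/s × 1.888e+05 s = 2.643e+05 m = 264.3 km.

264 km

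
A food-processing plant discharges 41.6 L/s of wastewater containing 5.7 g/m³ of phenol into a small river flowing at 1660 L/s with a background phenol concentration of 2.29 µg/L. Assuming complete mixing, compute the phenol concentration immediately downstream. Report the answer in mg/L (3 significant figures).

0.142 mg/L

41.6 L/s = 0.0416 m³/s.
1660 L/s = 1.66 m³/s.
2.29 µg/L = 0.00229 mg/L.
By mass balance at complete mixing, C = (0.0416·5.7 + 1.66·0.00229) / (0.0416 + 1.66) = 0.2409/1.702 = 0.1416 mg/L.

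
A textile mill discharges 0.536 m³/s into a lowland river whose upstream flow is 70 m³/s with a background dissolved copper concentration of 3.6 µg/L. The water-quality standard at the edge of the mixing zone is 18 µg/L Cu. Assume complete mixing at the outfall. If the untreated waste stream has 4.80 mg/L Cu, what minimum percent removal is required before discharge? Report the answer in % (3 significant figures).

60.4 %

3.6 µg/L = 0.0036 mg/L.
18 µg/L = 0.018 mg/L.
Mass balance: 0.018·70.54 = 0.536·Cₑ + 70·0.0036.
Cₑ = (1.27 − 0.252) / 0.536 = 1.899 mg/L.
Required removal = 1 − 1.899/4.80 = 60.45 %.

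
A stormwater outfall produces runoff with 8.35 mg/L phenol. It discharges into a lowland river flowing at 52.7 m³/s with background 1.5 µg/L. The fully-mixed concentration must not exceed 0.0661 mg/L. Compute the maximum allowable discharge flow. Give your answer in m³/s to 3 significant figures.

1.5 µg/L = 0.0015 mg/L.
Mass balance at complete mixing: C_std·(Q_w + Q_r) = Q_w·C_e + Q_r·C_b.
Rearranging, Q_w = Q_r·(C_std − C_b)/(C_e − C_std) = 52.7·(0.0661 − 0.0015) / (8.35 − 0.0661) = 0.411 m³/s.

0.411 m³/s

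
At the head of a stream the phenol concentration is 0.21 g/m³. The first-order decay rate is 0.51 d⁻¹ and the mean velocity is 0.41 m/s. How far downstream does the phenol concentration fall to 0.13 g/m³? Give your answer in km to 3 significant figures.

33.3 km

From C = C₀·e^(−kt), t = ln(C₀/C)/k = ln(0.21/0.13)/0.51 = 0.4796/0.51 = 0.9403 d.
Distance = v·t = 0.41 m/s × 8.125e+04 s = 3.331e+04 m = 33.31 km.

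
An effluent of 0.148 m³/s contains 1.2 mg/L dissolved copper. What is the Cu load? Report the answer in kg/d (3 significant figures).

15.3 kg/d

Mass flux = Q·C = 0.148 m³/s × 1.2 g/m³ = 0.1776 g/s.
= 0.1776 g/s × 86.4 = 15.34 kg/d.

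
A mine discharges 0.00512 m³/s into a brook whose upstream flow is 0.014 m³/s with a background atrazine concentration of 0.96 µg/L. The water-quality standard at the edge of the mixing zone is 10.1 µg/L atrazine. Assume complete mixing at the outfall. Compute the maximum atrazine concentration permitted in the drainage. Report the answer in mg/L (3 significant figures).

0.96 µg/L = 0.00096 mg/L.
10.1 µg/L = 0.0101 mg/L.
Mass balance: 0.0101·0.01912 = 0.00512·Cₑ + 0.014·0.00096.
Cₑ = (0.0001931 − 1.344e-05) / 0.00512 = 0.03509 mg/L.

0.0351 mg/L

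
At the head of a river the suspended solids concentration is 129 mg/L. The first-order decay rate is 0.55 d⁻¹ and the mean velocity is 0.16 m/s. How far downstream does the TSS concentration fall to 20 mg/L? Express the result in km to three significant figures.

46.9 km

From C = C₀·e^(−kt), t = ln(C₀/C)/k = ln(129/20)/0.55 = 1.864/0.55 = 3.389 d.
Distance = v·t = 0.16 m/s × 2.928e+05 s = 4.685e+04 m = 46.85 km.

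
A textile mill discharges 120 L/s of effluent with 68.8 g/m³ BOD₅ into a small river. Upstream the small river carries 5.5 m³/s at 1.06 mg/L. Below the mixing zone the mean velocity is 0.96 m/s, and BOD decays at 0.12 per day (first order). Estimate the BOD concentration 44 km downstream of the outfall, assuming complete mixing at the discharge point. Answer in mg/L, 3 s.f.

2.35 mg/L

120 L/s = 0.12 m³/s.
After complete mixing, C₀ = (0.12·68.8 + 5.5·1.06) / 5.62 = 2.506 mg/L.
Travel time t = 4.4e+04 m / 0.96 m/s = 4.583e+04 s = 0.5305 d.
C = 2.506·exp(−0.12·0.5305) = 2.506·0.9383 = 2.352 mg/L.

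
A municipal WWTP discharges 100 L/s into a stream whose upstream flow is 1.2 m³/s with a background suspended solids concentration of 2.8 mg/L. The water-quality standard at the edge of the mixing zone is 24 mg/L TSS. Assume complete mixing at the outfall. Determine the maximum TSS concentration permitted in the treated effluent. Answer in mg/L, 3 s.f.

278 mg/L

100 L/s = 0.1 m³/s.
Mass balance: 24·1.3 = 0.1·Cₑ + 1.2·2.8.
Cₑ = (31.2 − 3.36) / 0.1 = 278.4 mg/L.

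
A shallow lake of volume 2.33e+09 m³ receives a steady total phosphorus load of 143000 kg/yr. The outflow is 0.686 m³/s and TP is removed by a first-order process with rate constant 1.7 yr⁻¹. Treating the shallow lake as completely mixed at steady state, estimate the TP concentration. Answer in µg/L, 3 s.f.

35.9 µg/L

Outflow Q = 0.686 m³/s × 3.156e+07 s/yr = 2.165e+07 m³/yr.
Steady-state CSTR mass balance: W = Q·C + k·V·C, so C = W/(Q + kV).
Q + kV = 2.165e+07 + 1.7·2.33e+09 = 3.983e+09 m³/yr.
C = 143000/3.983e+09 = 3.591e-05 kg/m³ = 0.03591 mg/L = 35.91 µg/L.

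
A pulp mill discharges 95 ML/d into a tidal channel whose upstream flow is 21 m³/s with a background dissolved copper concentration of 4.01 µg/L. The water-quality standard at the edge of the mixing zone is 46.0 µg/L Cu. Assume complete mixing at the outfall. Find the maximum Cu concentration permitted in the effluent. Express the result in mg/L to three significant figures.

95 ML/d = 1.1 m³/s.
4.01 µg/L = 0.00401 mg/L.
46.0 µg/L = 0.046 mg/L.
Mass balance: 0.046·22.1 = 1.1·Cₑ + 21·0.00401.
Cₑ = (1.017 − 0.08421) / 1.1 = 0.848 mg/L.

0.848 mg/L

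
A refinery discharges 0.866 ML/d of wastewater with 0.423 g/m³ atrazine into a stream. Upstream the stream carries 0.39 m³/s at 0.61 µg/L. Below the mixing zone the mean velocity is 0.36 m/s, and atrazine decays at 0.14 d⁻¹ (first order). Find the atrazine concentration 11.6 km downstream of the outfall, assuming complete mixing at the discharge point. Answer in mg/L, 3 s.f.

0.866 ML/d = 0.01002 m³/s.
0.61 µg/L = 0.00061 mg/L.
After complete mixing, C₀ = (0.01002·0.423 + 0.39·0.00061) / 0.4 = 0.01119 mg/L.
Travel time t = 1.16e+04 m / 0.36 m/s = 3.222e+04 s = 0.3729 d.
C = 0.01119·exp(−0.14·0.3729) = 0.01119·0.9491 = 0.01062 mg/L.

0.0106 mg/L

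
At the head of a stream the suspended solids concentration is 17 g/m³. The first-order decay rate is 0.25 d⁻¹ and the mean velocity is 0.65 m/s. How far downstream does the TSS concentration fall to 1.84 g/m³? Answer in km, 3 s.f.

499 km

From C = C₀·e^(−kt), t = ln(C₀/C)/k = ln(17/1.84)/0.25 = 2.223/0.25 = 8.894 d.
Distance = v·t = 0.65 m/s × 7.684e+05 s = 4.995e+05 m = 499.5 km.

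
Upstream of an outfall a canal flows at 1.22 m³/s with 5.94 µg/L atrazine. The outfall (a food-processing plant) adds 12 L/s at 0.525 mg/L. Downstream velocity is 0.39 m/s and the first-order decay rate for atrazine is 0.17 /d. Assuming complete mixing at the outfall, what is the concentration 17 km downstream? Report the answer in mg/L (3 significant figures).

12 L/s = 0.012 m³/s.
5.94 µg/L = 0.00594 mg/L.
After complete mixing, C₀ = (0.012·0.525 + 1.22·0.00594) / 1.232 = 0.011 mg/L.
Travel time t = 1.7e+04 m / 0.39 m/s = 4.359e+04 s = 0.5045 d.
C = 0.011·exp(−0.17·0.5045) = 0.011·0.9178 = 0.01009 mg/L.

0.0101 mg/L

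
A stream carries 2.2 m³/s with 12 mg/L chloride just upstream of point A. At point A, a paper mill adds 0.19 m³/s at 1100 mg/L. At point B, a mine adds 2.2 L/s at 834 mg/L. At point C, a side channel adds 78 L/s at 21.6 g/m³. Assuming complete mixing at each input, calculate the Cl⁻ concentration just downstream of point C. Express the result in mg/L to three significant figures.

96.7 mg/L

After input A: C = (2.2·12 + 0.19·1100) / 2.39 = 98.49 mg/L.
2.2 L/s = 0.0022 m³/s.
After input B: C = (2.39·98.49 + 0.0022·834) / 2.392 = 99.17 mg/L.
78 L/s = 0.078 m³/s.
After input C: C = (2.392·99.17 + 0.078·21.6) / 2.47 = 96.72 mg/L.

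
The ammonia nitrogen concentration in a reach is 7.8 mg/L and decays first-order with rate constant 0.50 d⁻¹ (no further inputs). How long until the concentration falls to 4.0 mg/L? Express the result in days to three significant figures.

t = ln(C₀/C)/k = ln(7.8/4.0)/0.50 = 0.6678/0.50 = 1.336 d.

1.34 d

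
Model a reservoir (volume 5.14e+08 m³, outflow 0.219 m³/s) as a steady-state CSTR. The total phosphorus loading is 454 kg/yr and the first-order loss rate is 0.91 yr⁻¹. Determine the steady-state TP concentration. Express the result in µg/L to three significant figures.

0.956 µg/L

Outflow Q = 0.219 m³/s × 3.156e+07 s/yr = 6.911e+06 m³/yr.
Steady-state CSTR mass balance: W = Q·C + k·V·C, so C = W/(Q + kV).
Q + kV = 6.911e+06 + 0.91·5.14e+08 = 4.747e+08 m³/yr.
C = 454/4.747e+08 = 9.565e-07 kg/m³ = 0.0009565 mg/L = 0.9565 µg/L.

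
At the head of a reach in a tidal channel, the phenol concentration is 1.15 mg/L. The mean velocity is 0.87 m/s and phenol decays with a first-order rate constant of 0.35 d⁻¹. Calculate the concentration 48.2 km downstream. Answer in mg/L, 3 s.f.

Travel time t = 48.2 km / 0.87 m/s = 4.82e+04/0.87 = 5.54e+04 s = 0.6412 d.
First-order decay: C = 1.15·exp(−0.35·0.6412) = 1.15·0.799 = 0.9188 mg/L.

0.919 mg/L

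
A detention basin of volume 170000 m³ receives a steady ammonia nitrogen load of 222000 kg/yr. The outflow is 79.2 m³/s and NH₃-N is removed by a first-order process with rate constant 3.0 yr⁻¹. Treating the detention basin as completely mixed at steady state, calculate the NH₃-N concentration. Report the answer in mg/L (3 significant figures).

Outflow Q = 79.2 m³/s × 3.156e+07 s/yr = 2.499e+09 m³/yr.
Steady-state CSTR mass balance: W = Q·C + k·V·C, so C = W/(Q + kV).
Q + kV = 2.499e+09 + 3.0·170000 = 2.5e+09 m³/yr.
C = 222000/2.5e+09 = 8.88e-05 kg/m³ = 0.0888 mg/L.

0.0888 mg/L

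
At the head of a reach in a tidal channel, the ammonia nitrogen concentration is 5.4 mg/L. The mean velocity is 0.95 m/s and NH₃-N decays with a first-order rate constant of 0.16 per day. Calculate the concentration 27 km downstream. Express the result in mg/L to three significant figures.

Travel time t = 27 km / 0.95 m/s = 2.7e+04/0.95 = 2.842e+04 s = 0.3289 d.
First-order decay: C = 5.4·exp(−0.16·0.3289) = 5.4·0.9487 = 5.123 mg/L.

5.12 mg/L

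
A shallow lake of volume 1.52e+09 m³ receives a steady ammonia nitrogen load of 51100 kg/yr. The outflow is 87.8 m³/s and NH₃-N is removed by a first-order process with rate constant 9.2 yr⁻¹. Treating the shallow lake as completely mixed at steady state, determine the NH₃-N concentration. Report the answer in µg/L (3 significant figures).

3.05 µg/L

Outflow Q = 87.8 m³/s × 3.156e+07 s/yr = 2.771e+09 m³/yr.
Steady-state CSTR mass balance: W = Q·C + k·V·C, so C = W/(Q + kV).
Q + kV = 2.771e+09 + 9.2·1.52e+09 = 1.675e+10 m³/yr.
C = 51100/1.675e+10 = 3.05e-06 kg/m³ = 0.00305 mg/L = 3.05 µg/L.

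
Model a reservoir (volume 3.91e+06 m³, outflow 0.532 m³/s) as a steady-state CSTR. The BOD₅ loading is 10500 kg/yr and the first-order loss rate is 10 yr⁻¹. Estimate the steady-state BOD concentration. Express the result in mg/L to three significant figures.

0.188 mg/L

Outflow Q = 0.532 m³/s × 3.156e+07 s/yr = 1.679e+07 m³/yr.
Steady-state CSTR mass balance: W = Q·C + k·V·C, so C = W/(Q + kV).
Q + kV = 1.679e+07 + 10·3.91e+06 = 5.589e+07 m³/yr.
C = 10500/5.589e+07 = 0.0001879 kg/m³ = 0.1879 mg/L.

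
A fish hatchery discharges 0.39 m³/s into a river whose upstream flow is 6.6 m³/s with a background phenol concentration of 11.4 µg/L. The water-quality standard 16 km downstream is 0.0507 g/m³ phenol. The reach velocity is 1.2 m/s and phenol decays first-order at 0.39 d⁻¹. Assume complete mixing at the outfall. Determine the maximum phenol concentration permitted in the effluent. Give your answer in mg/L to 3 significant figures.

11.4 µg/L = 0.0114 mg/L.
Travel time to the compliance point: t = 1.6e+04/1.2 = 1.333e+04 s = 0.1543 d; decay factor exp(−0.39·0.1543) = 0.9416.
So the concentration just after mixing may be at most 0.0507/0.9416 = 0.05385 mg/L.
Mass balance: 0.05385·6.99 = 0.39·Cₑ + 6.6·0.0114.
Cₑ = (0.3764 − 0.07524) / 0.39 = 0.7721 mg/L.

0.772 mg/L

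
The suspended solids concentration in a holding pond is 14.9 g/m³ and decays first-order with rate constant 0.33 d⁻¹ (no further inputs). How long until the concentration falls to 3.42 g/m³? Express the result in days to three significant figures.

t = ln(C₀/C)/k = ln(14.9/3.42)/0.33 = 1.472/0.33 = 4.46 d.

4.46 d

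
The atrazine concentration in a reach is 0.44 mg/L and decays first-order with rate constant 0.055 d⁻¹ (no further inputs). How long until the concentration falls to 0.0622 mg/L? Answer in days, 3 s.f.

35.6 d

t = ln(C₀/C)/k = ln(0.44/0.0622)/0.055 = 1.956/0.055 = 35.57 d.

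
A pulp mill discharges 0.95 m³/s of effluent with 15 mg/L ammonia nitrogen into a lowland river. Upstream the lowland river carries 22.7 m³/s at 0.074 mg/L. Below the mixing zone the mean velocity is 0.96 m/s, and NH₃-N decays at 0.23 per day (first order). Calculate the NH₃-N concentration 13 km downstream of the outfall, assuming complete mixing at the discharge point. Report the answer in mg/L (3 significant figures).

0.650 mg/L

After complete mixing, C₀ = (0.95·15 + 22.7·0.074) / 23.65 = 0.6736 mg/L.
Travel time t = 1.3e+04 m / 0.96 m/s = 1.354e+04 s = 0.1567 d.
C = 0.6736·exp(−0.23·0.1567) = 0.6736·0.9646 = 0.6497 mg/L.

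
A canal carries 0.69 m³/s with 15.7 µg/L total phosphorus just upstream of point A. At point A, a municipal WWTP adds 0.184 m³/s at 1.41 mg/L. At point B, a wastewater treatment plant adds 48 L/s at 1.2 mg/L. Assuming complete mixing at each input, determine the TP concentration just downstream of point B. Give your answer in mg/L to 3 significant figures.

0.356 mg/L

15.7 µg/L = 0.0157 mg/L.
After input A: C = (0.69·0.0157 + 0.184·1.41) / 0.874 = 0.3092 mg/L.
48 L/s = 0.048 m³/s.
After input B: C = (0.874·0.3092 + 0.048·1.2) / 0.922 = 0.3556 mg/L.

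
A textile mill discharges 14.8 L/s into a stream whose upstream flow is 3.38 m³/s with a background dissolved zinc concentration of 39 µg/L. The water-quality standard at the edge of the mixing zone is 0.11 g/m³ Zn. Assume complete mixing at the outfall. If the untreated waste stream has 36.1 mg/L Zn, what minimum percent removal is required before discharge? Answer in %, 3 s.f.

14.8 L/s = 0.0148 m³/s.
39 µg/L = 0.039 mg/L.
Mass balance: 0.11·3.395 = 0.0148·Cₑ + 3.38·0.039.
Cₑ = (0.3734 − 0.1318) / 0.0148 = 16.32 mg/L.
Required removal = 1 − 16.32/36.1 = 54.78 %.

54.8 %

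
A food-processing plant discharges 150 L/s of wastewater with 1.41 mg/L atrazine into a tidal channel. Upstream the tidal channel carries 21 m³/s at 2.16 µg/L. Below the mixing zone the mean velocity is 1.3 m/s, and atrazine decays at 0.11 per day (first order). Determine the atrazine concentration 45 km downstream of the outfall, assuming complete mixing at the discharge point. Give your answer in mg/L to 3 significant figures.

150 L/s = 0.15 m³/s.
2.16 µg/L = 0.00216 mg/L.
After complete mixing, C₀ = (0.15·1.41 + 21·0.00216) / 21.15 = 0.01214 mg/L.
Travel time t = 4.5e+04 m / 1.3 m/s = 3.462e+04 s = 0.4006 d.
C = 0.01214·exp(−0.11·0.4006) = 0.01214·0.9569 = 0.01162 mg/L.

0.0116 mg/L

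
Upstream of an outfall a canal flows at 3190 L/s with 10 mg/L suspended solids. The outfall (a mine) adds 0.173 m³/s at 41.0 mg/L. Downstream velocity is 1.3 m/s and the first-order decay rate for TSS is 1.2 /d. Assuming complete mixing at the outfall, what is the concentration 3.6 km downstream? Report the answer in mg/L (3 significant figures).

3190 L/s = 3.19 m³/s.
After complete mixing, C₀ = (0.173·41 + 3.19·10) / 3.363 = 11.59 mg/L.
Travel time t = 3600 m / 1.3 m/s = 2769 s = 0.03205 d.
C = 11.59·exp(−1.2·0.03205) = 11.59·0.9623 = 11.16 mg/L.

11.2 mg/L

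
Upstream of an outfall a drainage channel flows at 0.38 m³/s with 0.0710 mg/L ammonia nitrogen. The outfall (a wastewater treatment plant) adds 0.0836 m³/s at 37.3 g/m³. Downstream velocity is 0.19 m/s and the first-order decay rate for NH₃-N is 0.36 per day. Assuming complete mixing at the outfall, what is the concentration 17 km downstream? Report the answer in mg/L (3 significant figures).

4.67 mg/L

After complete mixing, C₀ = (0.0836·37.3 + 0.38·0.071) / 0.4636 = 6.784 mg/L.
Travel time t = 1.7e+04 m / 0.19 m/s = 8.947e+04 s = 1.036 d.
C = 6.784·exp(−0.36·1.036) = 6.784·0.6888 = 4.673 mg/L.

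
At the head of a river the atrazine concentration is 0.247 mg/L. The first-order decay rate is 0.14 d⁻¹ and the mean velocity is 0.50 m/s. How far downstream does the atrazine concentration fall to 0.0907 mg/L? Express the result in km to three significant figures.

309 km

From C = C₀·e^(−kt), t = ln(C₀/C)/k = ln(0.247/0.0907)/0.14 = 1.002/0.14 = 7.156 d.
Distance = v·t = 0.50 m/s × 6.183e+05 s = 3.091e+05 m = 309.1 km.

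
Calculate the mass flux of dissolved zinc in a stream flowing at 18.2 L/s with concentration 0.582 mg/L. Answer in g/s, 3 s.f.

0.0106 g/s

18.2 L/s = 0.0182 m³/s.
Mass flux = Q·C = 0.0182 m³/s × 0.582 g/m³ = 0.01059 g/s.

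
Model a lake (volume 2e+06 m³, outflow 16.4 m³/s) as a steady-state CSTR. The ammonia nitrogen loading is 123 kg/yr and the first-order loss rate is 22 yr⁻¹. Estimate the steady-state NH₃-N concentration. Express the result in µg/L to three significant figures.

0.219 µg/L

Outflow Q = 16.4 m³/s × 3.156e+07 s/yr = 5.175e+08 m³/yr.
Steady-state CSTR mass balance: W = Q·C + k·V·C, so C = W/(Q + kV).
Q + kV = 5.175e+08 + 22·2e+06 = 5.615e+08 m³/yr.
C = 123/5.615e+08 = 2.19e-07 kg/m³ = 0.000219 mg/L = 0.219 µg/L.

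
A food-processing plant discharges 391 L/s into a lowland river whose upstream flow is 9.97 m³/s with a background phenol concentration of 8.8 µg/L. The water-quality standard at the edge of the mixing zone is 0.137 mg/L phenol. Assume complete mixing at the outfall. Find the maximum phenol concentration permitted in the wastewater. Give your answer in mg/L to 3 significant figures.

3.41 mg/L

391 L/s = 0.391 m³/s.
8.8 µg/L = 0.0088 mg/L.
Mass balance: 0.137·10.36 = 0.391·Cₑ + 9.97·0.0088.
Cₑ = (1.419 − 0.08774) / 0.391 = 3.406 mg/L.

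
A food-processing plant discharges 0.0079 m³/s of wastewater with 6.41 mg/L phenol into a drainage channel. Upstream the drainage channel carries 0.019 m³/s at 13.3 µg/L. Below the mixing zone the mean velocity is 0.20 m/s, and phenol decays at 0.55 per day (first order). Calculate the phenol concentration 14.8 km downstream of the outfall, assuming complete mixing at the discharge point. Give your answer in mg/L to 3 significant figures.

1.18 mg/L

13.3 µg/L = 0.0133 mg/L.
After complete mixing, C₀ = (0.0079·6.41 + 0.019·0.0133) / 0.0269 = 1.892 mg/L.
Travel time t = 1.48e+04 m / 0.20 m/s = 7.4e+04 s = 0.8565 d.
C = 1.892·exp(−0.55·0.8565) = 1.892·0.6243 = 1.181 mg/L.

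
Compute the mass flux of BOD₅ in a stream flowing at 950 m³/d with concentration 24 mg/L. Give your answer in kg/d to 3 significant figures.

950 m³/d = 0.011 m³/s.
Mass flux = Q·C = 0.011 m³/s × 24 g/m³ = 0.2639 g/s.
= 0.2639 g/s × 86.4 = 22.8 kg/d.

22.8 kg/d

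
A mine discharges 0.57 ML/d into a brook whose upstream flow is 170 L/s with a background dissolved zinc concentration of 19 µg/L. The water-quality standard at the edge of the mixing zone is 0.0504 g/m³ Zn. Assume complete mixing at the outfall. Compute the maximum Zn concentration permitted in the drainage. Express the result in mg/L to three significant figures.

0.860 mg/L

0.57 ML/d = 0.006597 m³/s.
170 L/s = 0.17 m³/s.
19 µg/L = 0.019 mg/L.
Mass balance: 0.0504·0.1766 = 0.006597·Cₑ + 0.17·0.019.
Cₑ = (0.008901 − 0.00323) / 0.006597 = 0.8595 mg/L.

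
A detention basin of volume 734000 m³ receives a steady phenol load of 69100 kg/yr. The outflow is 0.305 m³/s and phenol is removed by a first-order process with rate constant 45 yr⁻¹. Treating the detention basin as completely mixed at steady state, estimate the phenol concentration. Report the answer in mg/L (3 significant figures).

Outflow Q = 0.305 m³/s × 3.156e+07 s/yr = 9.625e+06 m³/yr.
Steady-state CSTR mass balance: W = Q·C + k·V·C, so C = W/(Q + kV).
Q + kV = 9.625e+06 + 45·734000 = 4.266e+07 m³/yr.
C = 69100/4.266e+07 = 0.00162 kg/m³ = 1.62 mg/L.

1.62 mg/L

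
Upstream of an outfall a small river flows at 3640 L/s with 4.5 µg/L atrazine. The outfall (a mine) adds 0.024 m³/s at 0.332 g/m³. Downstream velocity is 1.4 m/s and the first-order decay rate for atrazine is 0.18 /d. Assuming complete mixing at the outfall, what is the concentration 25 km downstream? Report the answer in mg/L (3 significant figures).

3640 L/s = 3.64 m³/s.
4.5 µg/L = 0.0045 mg/L.
After complete mixing, C₀ = (0.024·0.332 + 3.64·0.0045) / 3.664 = 0.006645 mg/L.
Travel time t = 2.5e+04 m / 1.4 m/s = 1.786e+04 s = 0.2067 d.
C = 0.006645·exp(−0.18·0.2067) = 0.006645·0.9635 = 0.006403 mg/L.

0.00640 mg/L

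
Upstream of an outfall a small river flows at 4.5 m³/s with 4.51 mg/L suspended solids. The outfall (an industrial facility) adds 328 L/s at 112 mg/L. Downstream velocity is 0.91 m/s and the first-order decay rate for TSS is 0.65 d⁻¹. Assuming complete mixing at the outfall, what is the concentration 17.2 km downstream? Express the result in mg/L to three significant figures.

328 L/s = 0.328 m³/s.
After complete mixing, C₀ = (0.328·112 + 4.5·4.51) / 4.828 = 11.81 mg/L.
Travel time t = 1.72e+04 m / 0.91 m/s = 1.89e+04 s = 0.2188 d.
C = 11.81·exp(−0.65·0.2188) = 11.81·0.8675 = 10.25 mg/L.

10.2 mg/L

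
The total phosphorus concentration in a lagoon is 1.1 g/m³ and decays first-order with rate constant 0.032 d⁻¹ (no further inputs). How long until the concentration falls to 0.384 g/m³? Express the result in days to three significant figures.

t = ln(C₀/C)/k = ln(1.1/0.384)/0.032 = 1.052/0.032 = 32.89 d.

32.9 d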